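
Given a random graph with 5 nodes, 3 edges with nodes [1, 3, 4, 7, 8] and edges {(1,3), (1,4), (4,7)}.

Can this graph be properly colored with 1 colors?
No, G is not 1-colorable

Edge (1,3) forces its endpoints to differ, so 1 color is not enough.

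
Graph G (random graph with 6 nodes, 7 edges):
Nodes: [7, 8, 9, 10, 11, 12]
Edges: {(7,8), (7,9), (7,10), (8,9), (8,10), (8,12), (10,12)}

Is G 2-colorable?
No, G is not 2-colorable

The clique on vertices [7, 8, 9] has size 3 > 2, so it alone needs 3 colors.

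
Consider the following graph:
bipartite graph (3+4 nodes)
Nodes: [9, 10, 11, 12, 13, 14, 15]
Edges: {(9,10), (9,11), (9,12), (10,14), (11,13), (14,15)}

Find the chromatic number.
Clique number ω(G) = 2 (lower bound: χ ≥ ω).
The graph is bipartite (no odd cycle), so 2 colors suffice: χ(G) = 2.
A valid 2-coloring: color 1: [9, 13, 14]; color 2: [10, 11, 12, 15].

χ(G) = 2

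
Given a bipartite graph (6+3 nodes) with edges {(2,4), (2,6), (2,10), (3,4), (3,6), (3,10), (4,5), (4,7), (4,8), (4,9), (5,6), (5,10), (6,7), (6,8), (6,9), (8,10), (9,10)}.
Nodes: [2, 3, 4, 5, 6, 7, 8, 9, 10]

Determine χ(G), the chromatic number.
χ(G) = 2

Clique number ω(G) = 2 (lower bound: χ ≥ ω).
The graph is bipartite (no odd cycle), so 2 colors suffice: χ(G) = 2.
A valid 2-coloring: color 1: [4, 6, 10]; color 2: [2, 3, 5, 7, 8, 9].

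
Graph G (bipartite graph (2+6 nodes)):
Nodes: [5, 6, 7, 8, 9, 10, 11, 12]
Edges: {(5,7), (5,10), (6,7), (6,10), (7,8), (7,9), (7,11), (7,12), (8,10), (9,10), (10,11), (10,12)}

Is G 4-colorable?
A valid 4-coloring: color 1: [7, 10]; color 2: [5, 6, 8, 9, 11, 12].
(χ(G) = 2 ≤ 4.)

Yes, G is 4-colorable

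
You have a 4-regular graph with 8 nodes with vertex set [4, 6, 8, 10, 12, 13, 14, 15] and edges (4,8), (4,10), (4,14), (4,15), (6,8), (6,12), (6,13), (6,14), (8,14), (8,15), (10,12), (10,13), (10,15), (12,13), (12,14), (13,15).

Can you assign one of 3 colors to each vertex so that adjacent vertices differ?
No, G is not 3-colorable

Suppose a proper 3-coloring c exists. The clique [4, 8, 14] takes 3 distinct colors; by symmetry let c(4) = 1, c(8) = 2, c(14) = 3.
- Vertex 6: neighbors [8, 14] already have colors [2, 3] ⇒ c(6) = 1.
- Vertex 12: neighbors [6, 14] already have colors [1, 3] ⇒ c(12) = 2.
- Vertex 10: neighbors [4, 12] already have colors [1, 2] ⇒ c(10) = 3.
- Vertex 13: neighbors [6, 12, 10] already have colors [1, 2, 3] — all 3 colors blocked. Contradiction.
The forced assignments end in a contradiction, so G has no proper 3-coloring (χ ≥ 4).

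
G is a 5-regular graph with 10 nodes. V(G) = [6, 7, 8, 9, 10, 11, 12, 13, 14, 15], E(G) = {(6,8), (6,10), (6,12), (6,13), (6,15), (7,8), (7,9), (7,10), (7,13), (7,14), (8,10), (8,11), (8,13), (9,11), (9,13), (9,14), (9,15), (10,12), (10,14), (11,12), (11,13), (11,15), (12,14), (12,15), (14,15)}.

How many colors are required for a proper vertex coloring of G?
Clique number ω(G) = 3 (lower bound: χ ≥ ω).
Odd cycle [10, 8, 13, 9, 14] needs 3 colors (χ ≥ 3).
Vertex 7 is adjacent to every vertex of [8, 9, 10, 13, 14], which already need 3 colors among themselves, so 7 needs a new color (χ ≥ 4).
The coloring below uses 4 colors, so χ(G) = 4.
A valid 4-coloring: color 1: [6, 7, 11]; color 2: [8, 9, 12]; color 3: [10, 13, 15]; color 4: [14].

χ(G) = 4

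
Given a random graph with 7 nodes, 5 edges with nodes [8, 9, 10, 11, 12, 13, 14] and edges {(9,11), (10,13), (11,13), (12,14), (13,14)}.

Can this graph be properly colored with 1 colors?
No, G is not 1-colorable

Edge (9,11) forces its endpoints to differ, so 1 color is not enough.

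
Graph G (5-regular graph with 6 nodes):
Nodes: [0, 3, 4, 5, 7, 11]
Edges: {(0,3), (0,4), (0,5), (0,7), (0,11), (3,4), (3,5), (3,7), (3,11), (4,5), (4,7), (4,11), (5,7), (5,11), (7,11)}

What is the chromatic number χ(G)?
χ(G) = 6

Clique number ω(G) = 6 (lower bound: χ ≥ ω).
The clique on [0, 3, 4, 5, 7, 11] has size 6, forcing χ ≥ 6, and the coloring below uses 6 colors, so χ(G) = 6.
A valid 6-coloring: color 1: [11]; color 2: [4]; color 3: [3]; color 4: [5]; color 5: [0]; color 6: [7].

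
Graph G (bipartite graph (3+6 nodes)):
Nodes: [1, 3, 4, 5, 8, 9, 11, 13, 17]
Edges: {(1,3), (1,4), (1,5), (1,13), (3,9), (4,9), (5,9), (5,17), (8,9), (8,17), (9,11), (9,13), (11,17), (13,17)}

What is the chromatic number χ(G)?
χ(G) = 2

Clique number ω(G) = 2 (lower bound: χ ≥ ω).
The graph is bipartite (no odd cycle), so 2 colors suffice: χ(G) = 2.
A valid 2-coloring: color 1: [1, 9, 17]; color 2: [3, 4, 5, 8, 11, 13].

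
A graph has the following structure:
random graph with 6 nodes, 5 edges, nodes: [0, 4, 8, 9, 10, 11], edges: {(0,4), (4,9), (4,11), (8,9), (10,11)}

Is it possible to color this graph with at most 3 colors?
A valid 3-coloring: color 1: [4, 8, 10]; color 2: [0, 9, 11].
(χ(G) = 2 ≤ 3.)

Yes, G is 3-colorable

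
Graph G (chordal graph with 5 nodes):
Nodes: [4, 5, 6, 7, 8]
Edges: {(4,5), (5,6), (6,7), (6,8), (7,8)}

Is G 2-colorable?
The clique on vertices [6, 7, 8] has size 3 > 2, so it alone needs 3 colors.

No, G is not 2-colorable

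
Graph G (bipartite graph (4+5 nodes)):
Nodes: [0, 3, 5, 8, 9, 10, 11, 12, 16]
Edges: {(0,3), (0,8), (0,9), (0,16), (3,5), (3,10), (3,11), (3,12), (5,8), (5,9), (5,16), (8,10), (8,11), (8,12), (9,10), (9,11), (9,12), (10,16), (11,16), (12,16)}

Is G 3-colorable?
Yes, G is 3-colorable

A valid 3-coloring: color 1: [3, 8, 9, 16]; color 2: [0, 5, 10, 11, 12].
(χ(G) = 2 ≤ 3.)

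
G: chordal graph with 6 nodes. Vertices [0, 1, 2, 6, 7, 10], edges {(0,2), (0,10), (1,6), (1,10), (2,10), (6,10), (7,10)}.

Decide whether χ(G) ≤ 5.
A valid 5-coloring: color 1: [10]; color 2: [0, 1, 7]; color 3: [2, 6].
(χ(G) = 3 ≤ 5.)

Yes, G is 5-colorable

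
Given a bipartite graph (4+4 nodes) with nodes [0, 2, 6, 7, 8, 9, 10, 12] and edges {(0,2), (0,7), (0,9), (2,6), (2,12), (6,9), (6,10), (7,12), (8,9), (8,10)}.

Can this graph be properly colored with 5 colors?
A valid 5-coloring: color 1: [0, 6, 8, 12]; color 2: [2, 7, 9, 10].
(χ(G) = 2 ≤ 5.)

Yes, G is 5-colorable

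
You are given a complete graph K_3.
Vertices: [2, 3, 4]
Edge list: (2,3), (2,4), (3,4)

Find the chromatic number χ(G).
Clique number ω(G) = 3 (lower bound: χ ≥ ω).
The clique on [2, 3, 4] has size 3, forcing χ ≥ 3, and the coloring below uses 3 colors, so χ(G) = 3.
A valid 3-coloring: color 1: [2]; color 2: [4]; color 3: [3].

χ(G) = 3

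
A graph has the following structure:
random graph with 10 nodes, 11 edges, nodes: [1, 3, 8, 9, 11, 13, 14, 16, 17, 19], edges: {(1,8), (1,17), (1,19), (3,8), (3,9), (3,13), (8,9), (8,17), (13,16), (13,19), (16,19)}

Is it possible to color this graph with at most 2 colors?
The clique on vertices [1, 8, 17] has size 3 > 2, so it alone needs 3 colors.

No, G is not 2-colorable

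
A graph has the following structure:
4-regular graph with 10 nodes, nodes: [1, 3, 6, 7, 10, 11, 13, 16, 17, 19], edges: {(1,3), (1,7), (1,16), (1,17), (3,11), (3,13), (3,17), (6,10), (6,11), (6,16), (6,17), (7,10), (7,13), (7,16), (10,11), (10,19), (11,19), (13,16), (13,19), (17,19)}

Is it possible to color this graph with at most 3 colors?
A valid 3-coloring: color 1: [3, 6, 7, 19]; color 2: [1, 11, 13]; color 3: [10, 16, 17].
(χ(G) = 3 ≤ 3.)

Yes, G is 3-colorable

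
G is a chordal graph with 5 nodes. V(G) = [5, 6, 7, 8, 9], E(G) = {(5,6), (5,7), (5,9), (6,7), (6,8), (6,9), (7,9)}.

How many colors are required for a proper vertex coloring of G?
χ(G) = 4

Clique number ω(G) = 4 (lower bound: χ ≥ ω).
The clique on [5, 6, 7, 9] has size 4, forcing χ ≥ 4, and the coloring below uses 4 colors, so χ(G) = 4.
A valid 4-coloring: color 1: [6]; color 2: [8, 9]; color 3: [5]; color 4: [7].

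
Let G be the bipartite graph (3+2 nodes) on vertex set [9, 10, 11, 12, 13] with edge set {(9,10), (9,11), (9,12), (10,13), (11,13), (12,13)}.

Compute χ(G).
χ(G) = 2

Clique number ω(G) = 2 (lower bound: χ ≥ ω).
The graph is bipartite (no odd cycle), so 2 colors suffice: χ(G) = 2.
A valid 2-coloring: color 1: [9, 13]; color 2: [10, 11, 12].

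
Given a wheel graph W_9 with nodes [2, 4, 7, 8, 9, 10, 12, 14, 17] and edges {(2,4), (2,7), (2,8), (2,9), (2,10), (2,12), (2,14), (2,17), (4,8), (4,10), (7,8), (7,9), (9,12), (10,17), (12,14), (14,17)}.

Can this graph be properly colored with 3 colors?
Yes, G is 3-colorable

A valid 3-coloring: color 1: [2]; color 2: [4, 7, 12, 17]; color 3: [8, 9, 10, 14].
(χ(G) = 3 ≤ 3.)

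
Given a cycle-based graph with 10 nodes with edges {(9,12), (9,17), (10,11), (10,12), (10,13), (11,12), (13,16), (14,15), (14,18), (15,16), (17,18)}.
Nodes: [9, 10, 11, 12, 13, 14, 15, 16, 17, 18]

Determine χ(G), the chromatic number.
Clique number ω(G) = 3 (lower bound: χ ≥ ω).
The clique on [10, 11, 12] has size 3, forcing χ ≥ 3, and the coloring below uses 3 colors, so χ(G) = 3.
A valid 3-coloring: color 1: [9, 10, 16, 18]; color 2: [12, 13, 15, 17]; color 3: [11, 14].

χ(G) = 3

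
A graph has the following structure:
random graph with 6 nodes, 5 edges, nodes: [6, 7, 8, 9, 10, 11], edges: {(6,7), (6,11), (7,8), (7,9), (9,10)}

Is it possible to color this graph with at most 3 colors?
Yes, G is 3-colorable

A valid 3-coloring: color 1: [7, 10, 11]; color 2: [6, 8, 9].
(χ(G) = 2 ≤ 3.)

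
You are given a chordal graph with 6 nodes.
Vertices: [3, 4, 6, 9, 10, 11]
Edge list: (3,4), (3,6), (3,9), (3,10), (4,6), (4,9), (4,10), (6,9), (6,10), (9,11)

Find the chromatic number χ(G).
χ(G) = 4

Clique number ω(G) = 4 (lower bound: χ ≥ ω).
The clique on [3, 4, 6, 9] has size 4, forcing χ ≥ 4, and the coloring below uses 4 colors, so χ(G) = 4.
A valid 4-coloring: color 1: [9, 10]; color 2: [6, 11]; color 3: [4]; color 4: [3].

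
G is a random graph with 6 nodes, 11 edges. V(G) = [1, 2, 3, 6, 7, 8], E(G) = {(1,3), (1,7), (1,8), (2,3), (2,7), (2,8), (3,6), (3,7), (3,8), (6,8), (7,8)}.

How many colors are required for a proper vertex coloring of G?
χ(G) = 4

Clique number ω(G) = 4 (lower bound: χ ≥ ω).
The clique on [1, 3, 7, 8] has size 4, forcing χ ≥ 4, and the coloring below uses 4 colors, so χ(G) = 4.
A valid 4-coloring: color 1: [3]; color 2: [8]; color 3: [6, 7]; color 4: [1, 2].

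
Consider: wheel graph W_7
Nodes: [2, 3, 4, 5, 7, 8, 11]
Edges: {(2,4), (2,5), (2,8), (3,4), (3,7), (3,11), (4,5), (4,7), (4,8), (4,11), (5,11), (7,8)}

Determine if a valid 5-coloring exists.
A valid 5-coloring: color 1: [4]; color 2: [3, 5, 8]; color 3: [2, 7, 11].
(χ(G) = 3 ≤ 5.)

Yes, G is 5-colorable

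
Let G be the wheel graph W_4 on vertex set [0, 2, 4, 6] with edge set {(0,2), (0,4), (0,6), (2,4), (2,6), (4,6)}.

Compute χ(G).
Clique number ω(G) = 4 (lower bound: χ ≥ ω).
The clique on [0, 2, 4, 6] has size 4, forcing χ ≥ 4, and the coloring below uses 4 colors, so χ(G) = 4.
A valid 4-coloring: color 1: [0]; color 2: [2]; color 3: [4]; color 4: [6].

χ(G) = 4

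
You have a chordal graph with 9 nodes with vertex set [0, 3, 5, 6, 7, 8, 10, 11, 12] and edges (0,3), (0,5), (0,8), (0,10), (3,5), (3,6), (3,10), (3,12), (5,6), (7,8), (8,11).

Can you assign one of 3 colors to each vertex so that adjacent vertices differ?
A valid 3-coloring: color 1: [3, 8]; color 2: [0, 6, 7, 11, 12]; color 3: [5, 10].
(χ(G) = 3 ≤ 3.)

Yes, G is 3-colorable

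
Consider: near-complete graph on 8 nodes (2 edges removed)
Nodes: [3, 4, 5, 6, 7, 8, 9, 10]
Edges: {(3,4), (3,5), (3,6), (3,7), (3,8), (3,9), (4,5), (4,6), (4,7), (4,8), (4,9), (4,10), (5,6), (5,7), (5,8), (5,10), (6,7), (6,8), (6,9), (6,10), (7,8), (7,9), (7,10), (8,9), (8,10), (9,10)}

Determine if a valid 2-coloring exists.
The clique on vertices [4, 6, 7, 8, 9, 10] has size 6 > 2, so it alone needs 6 colors.

No, G is not 2-colorable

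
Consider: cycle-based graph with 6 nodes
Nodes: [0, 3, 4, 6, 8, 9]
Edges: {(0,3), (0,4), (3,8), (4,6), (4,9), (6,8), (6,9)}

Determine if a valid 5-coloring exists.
A valid 5-coloring: color 1: [4, 8]; color 2: [3, 6]; color 3: [0, 9].
(χ(G) = 3 ≤ 5.)

Yes, G is 5-colorable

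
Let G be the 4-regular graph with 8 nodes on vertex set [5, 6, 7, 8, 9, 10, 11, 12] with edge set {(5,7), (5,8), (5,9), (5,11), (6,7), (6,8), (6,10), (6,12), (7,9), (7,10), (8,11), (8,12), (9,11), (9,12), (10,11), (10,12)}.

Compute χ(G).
Clique number ω(G) = 3 (lower bound: χ ≥ ω).
The clique on [6, 10, 12] has size 3, forcing χ ≥ 3, and the coloring below uses 3 colors, so χ(G) = 3.
A valid 3-coloring: color 1: [8, 9, 10]; color 2: [7, 11, 12]; color 3: [5, 6].

χ(G) = 3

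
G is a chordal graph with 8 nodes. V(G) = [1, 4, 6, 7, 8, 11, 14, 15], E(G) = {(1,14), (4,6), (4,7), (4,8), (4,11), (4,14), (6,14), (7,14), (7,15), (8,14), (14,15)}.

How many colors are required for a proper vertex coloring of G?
Clique number ω(G) = 3 (lower bound: χ ≥ ω).
The clique on [4, 8, 14] has size 3, forcing χ ≥ 3, and the coloring below uses 3 colors, so χ(G) = 3.
A valid 3-coloring: color 1: [11, 14]; color 2: [1, 4, 15]; color 3: [6, 7, 8].

χ(G) = 3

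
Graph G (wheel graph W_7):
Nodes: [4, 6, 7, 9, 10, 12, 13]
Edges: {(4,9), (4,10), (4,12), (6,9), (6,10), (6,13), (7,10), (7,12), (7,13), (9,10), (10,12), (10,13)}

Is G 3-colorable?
A valid 3-coloring: color 1: [10]; color 2: [4, 6, 7]; color 3: [9, 12, 13].
(χ(G) = 3 ≤ 3.)

Yes, G is 3-colorable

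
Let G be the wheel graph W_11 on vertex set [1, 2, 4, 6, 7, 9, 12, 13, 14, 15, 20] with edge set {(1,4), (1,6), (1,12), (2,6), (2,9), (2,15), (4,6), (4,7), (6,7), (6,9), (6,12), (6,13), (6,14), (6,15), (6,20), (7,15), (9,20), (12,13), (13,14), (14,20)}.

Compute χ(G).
χ(G) = 3

Clique number ω(G) = 3 (lower bound: χ ≥ ω).
The clique on [1, 6, 12] has size 3, forcing χ ≥ 3, and the coloring below uses 3 colors, so χ(G) = 3.
A valid 3-coloring: color 1: [6]; color 2: [1, 2, 7, 13, 20]; color 3: [4, 9, 12, 14, 15].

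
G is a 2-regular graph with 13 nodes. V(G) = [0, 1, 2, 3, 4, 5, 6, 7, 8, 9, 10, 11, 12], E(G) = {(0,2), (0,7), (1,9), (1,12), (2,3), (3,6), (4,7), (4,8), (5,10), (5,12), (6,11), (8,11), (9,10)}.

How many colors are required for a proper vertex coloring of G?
χ(G) = 3

Clique number ω(G) = 2 (lower bound: χ ≥ ω).
Odd cycle [1, 12, 5, 10, 9] needs 3 colors (χ ≥ 3).
The coloring below uses 3 colors, so χ(G) = 3.
A valid 3-coloring: color 1: [2, 6, 7, 8, 10, 12]; color 2: [0, 3, 4, 5, 9, 11]; color 3: [1].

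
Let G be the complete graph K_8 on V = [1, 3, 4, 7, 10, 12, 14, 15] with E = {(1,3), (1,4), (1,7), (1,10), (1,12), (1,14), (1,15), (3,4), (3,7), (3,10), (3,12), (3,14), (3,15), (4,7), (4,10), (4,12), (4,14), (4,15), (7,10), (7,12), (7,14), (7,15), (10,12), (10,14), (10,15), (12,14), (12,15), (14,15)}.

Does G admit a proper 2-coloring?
No, G is not 2-colorable

The clique on vertices [1, 3, 4, 7, 10, 12, 14, 15] has size 8 > 2, so it alone needs 8 colors.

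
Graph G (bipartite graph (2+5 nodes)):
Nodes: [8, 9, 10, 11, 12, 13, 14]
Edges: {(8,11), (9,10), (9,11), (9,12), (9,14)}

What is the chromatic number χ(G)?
Clique number ω(G) = 2 (lower bound: χ ≥ ω).
The graph is bipartite (no odd cycle), so 2 colors suffice: χ(G) = 2.
A valid 2-coloring: color 1: [8, 9, 13]; color 2: [10, 11, 12, 14].

χ(G) = 2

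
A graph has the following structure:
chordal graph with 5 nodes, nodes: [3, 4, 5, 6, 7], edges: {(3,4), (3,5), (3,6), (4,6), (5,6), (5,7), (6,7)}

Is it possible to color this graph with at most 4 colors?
Yes, G is 4-colorable

A valid 4-coloring: color 1: [6]; color 2: [3, 7]; color 3: [4, 5].
(χ(G) = 3 ≤ 4.)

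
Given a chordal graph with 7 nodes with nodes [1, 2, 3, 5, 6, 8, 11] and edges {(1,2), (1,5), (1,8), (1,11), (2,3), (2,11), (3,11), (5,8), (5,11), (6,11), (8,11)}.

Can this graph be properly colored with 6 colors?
A valid 6-coloring: color 1: [11]; color 2: [1, 3, 6]; color 3: [2, 5]; color 4: [8].
(χ(G) = 4 ≤ 6.)

Yes, G is 6-colorable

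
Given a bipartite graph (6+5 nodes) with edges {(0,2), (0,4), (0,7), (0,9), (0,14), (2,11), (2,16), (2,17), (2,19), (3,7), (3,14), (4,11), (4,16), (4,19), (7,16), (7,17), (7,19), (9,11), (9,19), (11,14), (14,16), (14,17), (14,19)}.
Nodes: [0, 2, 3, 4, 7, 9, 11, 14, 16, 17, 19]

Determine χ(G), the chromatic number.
χ(G) = 2

Clique number ω(G) = 2 (lower bound: χ ≥ ω).
The graph is bipartite (no odd cycle), so 2 colors suffice: χ(G) = 2.
A valid 2-coloring: color 1: [2, 4, 7, 9, 14]; color 2: [0, 3, 11, 16, 17, 19].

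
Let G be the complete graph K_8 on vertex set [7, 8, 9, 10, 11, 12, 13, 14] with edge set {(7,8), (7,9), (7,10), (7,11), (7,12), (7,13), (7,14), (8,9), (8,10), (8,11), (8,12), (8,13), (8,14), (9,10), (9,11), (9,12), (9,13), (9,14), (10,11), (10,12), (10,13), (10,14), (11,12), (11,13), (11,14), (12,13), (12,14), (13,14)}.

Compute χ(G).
χ(G) = 8

Clique number ω(G) = 8 (lower bound: χ ≥ ω).
The clique on [7, 8, 9, 10, 11, 12, 13, 14] has size 8, forcing χ ≥ 8, and the coloring below uses 8 colors, so χ(G) = 8.
A valid 8-coloring: color 1: [13]; color 2: [9]; color 3: [8]; color 4: [12]; color 5: [7]; color 6: [11]; color 7: [14]; color 8: [10].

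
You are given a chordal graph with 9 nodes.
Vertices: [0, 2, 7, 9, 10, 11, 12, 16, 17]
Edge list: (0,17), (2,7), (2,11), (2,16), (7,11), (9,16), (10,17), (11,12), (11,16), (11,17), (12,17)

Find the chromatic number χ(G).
χ(G) = 3

Clique number ω(G) = 3 (lower bound: χ ≥ ω).
The clique on [11, 12, 17] has size 3, forcing χ ≥ 3, and the coloring below uses 3 colors, so χ(G) = 3.
A valid 3-coloring: color 1: [0, 9, 10, 11]; color 2: [7, 16, 17]; color 3: [2, 12].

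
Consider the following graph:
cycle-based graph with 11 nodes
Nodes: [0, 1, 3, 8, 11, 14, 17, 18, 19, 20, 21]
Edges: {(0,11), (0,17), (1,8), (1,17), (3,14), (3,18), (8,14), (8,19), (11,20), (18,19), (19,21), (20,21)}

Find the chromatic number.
χ(G) = 3

Clique number ω(G) = 2 (lower bound: χ ≥ ω).
Odd cycle [3, 18, 19, 8, 14] needs 3 colors (χ ≥ 3).
The coloring below uses 3 colors, so χ(G) = 3.
A valid 3-coloring: color 1: [8, 11, 17, 18, 21]; color 2: [0, 1, 3, 19, 20]; color 3: [14].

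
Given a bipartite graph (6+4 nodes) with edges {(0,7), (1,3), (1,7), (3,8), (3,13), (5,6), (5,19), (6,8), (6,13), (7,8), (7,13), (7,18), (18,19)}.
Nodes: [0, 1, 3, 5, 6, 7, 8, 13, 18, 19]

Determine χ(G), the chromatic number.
Clique number ω(G) = 2 (lower bound: χ ≥ ω).
The graph is bipartite (no odd cycle), so 2 colors suffice: χ(G) = 2.
A valid 2-coloring: color 1: [3, 6, 7, 19]; color 2: [0, 1, 5, 8, 13, 18].

χ(G) = 2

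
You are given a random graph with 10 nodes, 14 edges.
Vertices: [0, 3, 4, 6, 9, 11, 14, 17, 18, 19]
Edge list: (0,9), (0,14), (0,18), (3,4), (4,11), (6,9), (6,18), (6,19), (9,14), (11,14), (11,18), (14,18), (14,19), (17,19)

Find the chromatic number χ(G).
Clique number ω(G) = 3 (lower bound: χ ≥ ω).
The clique on [0, 9, 14] has size 3, forcing χ ≥ 3, and the coloring below uses 3 colors, so χ(G) = 3.
A valid 3-coloring: color 1: [4, 6, 14, 17]; color 2: [3, 9, 18, 19]; color 3: [0, 11].

χ(G) = 3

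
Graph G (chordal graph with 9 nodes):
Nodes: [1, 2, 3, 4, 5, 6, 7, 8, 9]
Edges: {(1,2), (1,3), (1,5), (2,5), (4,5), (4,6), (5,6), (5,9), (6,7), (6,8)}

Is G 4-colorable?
Yes, G is 4-colorable

A valid 4-coloring: color 1: [3, 5, 7, 8]; color 2: [1, 6, 9]; color 3: [2, 4].
(χ(G) = 3 ≤ 4.)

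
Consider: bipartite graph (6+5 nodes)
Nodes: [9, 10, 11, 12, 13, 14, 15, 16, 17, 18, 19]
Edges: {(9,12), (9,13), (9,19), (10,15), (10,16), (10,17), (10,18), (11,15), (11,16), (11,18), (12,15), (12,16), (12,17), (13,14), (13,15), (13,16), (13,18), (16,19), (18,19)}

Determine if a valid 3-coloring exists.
Yes, G is 3-colorable

A valid 3-coloring: color 1: [9, 14, 15, 16, 17, 18]; color 2: [10, 11, 12, 13, 19].
(χ(G) = 2 ≤ 3.)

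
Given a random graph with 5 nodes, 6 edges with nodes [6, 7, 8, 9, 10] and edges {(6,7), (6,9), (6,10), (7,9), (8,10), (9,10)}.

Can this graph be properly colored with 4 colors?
Yes, G is 4-colorable

A valid 4-coloring: color 1: [6, 8]; color 2: [7, 10]; color 3: [9].
(χ(G) = 3 ≤ 4.)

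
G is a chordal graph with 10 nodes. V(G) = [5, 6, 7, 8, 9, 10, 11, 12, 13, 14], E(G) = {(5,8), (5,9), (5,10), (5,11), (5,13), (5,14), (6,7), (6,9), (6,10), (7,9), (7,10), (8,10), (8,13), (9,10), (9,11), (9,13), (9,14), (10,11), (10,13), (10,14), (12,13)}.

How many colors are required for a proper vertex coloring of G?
χ(G) = 4

Clique number ω(G) = 4 (lower bound: χ ≥ ω).
The clique on [5, 8, 10, 13] has size 4, forcing χ ≥ 4, and the coloring below uses 4 colors, so χ(G) = 4.
A valid 4-coloring: color 1: [10, 12]; color 2: [8, 9]; color 3: [5, 7]; color 4: [6, 11, 13, 14].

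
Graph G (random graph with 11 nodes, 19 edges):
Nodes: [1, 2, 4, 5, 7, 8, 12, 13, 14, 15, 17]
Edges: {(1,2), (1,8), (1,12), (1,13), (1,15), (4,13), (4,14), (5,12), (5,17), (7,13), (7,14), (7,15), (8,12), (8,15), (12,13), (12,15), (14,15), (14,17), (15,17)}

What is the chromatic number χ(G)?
Clique number ω(G) = 4 (lower bound: χ ≥ ω).
The clique on [1, 8, 12, 15] has size 4, forcing χ ≥ 4, and the coloring below uses 4 colors, so χ(G) = 4.
A valid 4-coloring: color 1: [2, 5, 13, 15]; color 2: [12, 14]; color 3: [1, 4, 7, 17]; color 4: [8].

χ(G) = 4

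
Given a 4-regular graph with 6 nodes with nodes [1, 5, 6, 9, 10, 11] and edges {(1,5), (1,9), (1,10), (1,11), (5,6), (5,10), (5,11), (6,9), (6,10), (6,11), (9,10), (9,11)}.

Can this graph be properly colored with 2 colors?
No, G is not 2-colorable

The clique on vertices [1, 9, 10] has size 3 > 2, so it alone needs 3 colors.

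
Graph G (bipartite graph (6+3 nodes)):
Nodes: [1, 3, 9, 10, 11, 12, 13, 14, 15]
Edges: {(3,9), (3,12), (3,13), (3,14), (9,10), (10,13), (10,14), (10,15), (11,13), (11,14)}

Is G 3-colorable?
A valid 3-coloring: color 1: [1, 3, 10, 11]; color 2: [9, 12, 13, 14, 15].
(χ(G) = 2 ≤ 3.)

Yes, G is 3-colorable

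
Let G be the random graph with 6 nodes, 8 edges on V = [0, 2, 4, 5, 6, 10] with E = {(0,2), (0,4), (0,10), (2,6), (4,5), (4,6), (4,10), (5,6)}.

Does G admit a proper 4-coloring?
A valid 4-coloring: color 1: [2, 4]; color 2: [0, 6]; color 3: [5, 10].
(χ(G) = 3 ≤ 4.)

Yes, G is 4-colorable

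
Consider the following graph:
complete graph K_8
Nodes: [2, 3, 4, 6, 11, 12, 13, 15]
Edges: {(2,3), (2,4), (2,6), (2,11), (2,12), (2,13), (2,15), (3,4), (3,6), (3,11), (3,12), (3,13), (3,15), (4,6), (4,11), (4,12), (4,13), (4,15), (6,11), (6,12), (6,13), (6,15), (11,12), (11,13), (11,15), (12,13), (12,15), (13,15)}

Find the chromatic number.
χ(G) = 8

Clique number ω(G) = 8 (lower bound: χ ≥ ω).
The clique on [2, 3, 4, 6, 11, 12, 13, 15] has size 8, forcing χ ≥ 8, and the coloring below uses 8 colors, so χ(G) = 8.
A valid 8-coloring: color 1: [13]; color 2: [15]; color 3: [2]; color 4: [6]; color 5: [11]; color 6: [12]; color 7: [4]; color 8: [3].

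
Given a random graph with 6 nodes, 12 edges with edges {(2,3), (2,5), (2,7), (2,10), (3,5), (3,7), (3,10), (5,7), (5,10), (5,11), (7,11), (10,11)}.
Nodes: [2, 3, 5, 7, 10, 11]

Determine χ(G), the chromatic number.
χ(G) = 4

Clique number ω(G) = 4 (lower bound: χ ≥ ω).
The clique on [2, 3, 5, 10] has size 4, forcing χ ≥ 4, and the coloring below uses 4 colors, so χ(G) = 4.
A valid 4-coloring: color 1: [5]; color 2: [3, 11]; color 3: [7, 10]; color 4: [2].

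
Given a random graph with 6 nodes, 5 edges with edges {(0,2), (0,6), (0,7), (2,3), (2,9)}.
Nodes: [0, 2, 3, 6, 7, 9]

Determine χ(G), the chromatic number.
Clique number ω(G) = 2 (lower bound: χ ≥ ω).
The graph is bipartite (no odd cycle), so 2 colors suffice: χ(G) = 2.
A valid 2-coloring: color 1: [2, 6, 7]; color 2: [0, 3, 9].

χ(G) = 2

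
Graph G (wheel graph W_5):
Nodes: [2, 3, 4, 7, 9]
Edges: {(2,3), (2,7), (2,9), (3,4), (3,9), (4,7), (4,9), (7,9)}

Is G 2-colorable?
The clique on vertices [2, 3, 9] has size 3 > 2, so it alone needs 3 colors.

No, G is not 2-colorable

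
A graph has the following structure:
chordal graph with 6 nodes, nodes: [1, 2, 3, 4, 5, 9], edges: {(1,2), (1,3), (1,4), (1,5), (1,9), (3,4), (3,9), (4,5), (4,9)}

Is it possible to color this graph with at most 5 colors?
A valid 5-coloring: color 1: [1]; color 2: [2, 4]; color 3: [3, 5]; color 4: [9].
(χ(G) = 4 ≤ 5.)

Yes, G is 5-colorable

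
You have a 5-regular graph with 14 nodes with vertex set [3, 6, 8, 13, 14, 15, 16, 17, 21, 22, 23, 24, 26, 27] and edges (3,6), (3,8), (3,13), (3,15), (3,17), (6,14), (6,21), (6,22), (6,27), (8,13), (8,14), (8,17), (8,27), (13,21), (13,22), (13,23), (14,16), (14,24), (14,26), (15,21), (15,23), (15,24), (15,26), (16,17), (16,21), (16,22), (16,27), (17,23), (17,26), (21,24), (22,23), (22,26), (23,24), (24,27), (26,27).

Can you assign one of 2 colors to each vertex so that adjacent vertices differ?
The clique on vertices [3, 8, 17] has size 3 > 2, so it alone needs 3 colors.

No, G is not 2-colorable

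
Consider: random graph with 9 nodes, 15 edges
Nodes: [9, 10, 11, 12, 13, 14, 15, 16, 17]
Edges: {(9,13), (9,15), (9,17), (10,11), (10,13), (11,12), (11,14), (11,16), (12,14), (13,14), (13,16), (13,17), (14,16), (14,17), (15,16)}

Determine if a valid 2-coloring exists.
No, G is not 2-colorable

The clique on vertices [11, 14, 16] has size 3 > 2, so it alone needs 3 colors.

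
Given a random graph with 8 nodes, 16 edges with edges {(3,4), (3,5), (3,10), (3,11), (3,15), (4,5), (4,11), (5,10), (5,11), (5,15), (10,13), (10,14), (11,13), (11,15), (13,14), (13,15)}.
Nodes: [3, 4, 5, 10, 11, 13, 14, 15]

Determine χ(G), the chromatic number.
Clique number ω(G) = 4 (lower bound: χ ≥ ω).
The clique on [3, 4, 5, 11] has size 4, forcing χ ≥ 4, and the coloring below uses 4 colors, so χ(G) = 4.
A valid 4-coloring: color 1: [3, 13]; color 2: [10, 11]; color 3: [5, 14]; color 4: [4, 15].

χ(G) = 4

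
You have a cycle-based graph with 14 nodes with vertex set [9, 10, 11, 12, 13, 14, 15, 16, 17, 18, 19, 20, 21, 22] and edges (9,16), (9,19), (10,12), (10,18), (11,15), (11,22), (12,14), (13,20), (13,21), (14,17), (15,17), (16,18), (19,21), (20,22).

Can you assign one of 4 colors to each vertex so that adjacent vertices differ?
Yes, G is 4-colorable

A valid 4-coloring: color 1: [9, 11, 12, 17, 18, 20, 21]; color 2: [10, 13, 14, 15, 16, 19, 22].
(χ(G) = 2 ≤ 4.)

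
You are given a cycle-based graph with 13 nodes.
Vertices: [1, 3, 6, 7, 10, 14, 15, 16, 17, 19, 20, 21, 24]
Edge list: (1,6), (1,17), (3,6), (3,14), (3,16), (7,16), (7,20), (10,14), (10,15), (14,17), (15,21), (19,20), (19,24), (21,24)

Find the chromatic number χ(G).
Clique number ω(G) = 2 (lower bound: χ ≥ ω).
Odd cycle [6, 1, 17, 14, 3] needs 3 colors (χ ≥ 3).
The coloring below uses 3 colors, so χ(G) = 3.
A valid 3-coloring: color 1: [1, 3, 7, 10, 19, 21]; color 2: [6, 14, 15, 16, 20, 24]; color 3: [17].

χ(G) = 3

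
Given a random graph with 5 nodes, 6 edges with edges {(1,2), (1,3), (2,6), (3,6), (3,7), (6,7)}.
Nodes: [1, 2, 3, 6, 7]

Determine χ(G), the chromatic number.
χ(G) = 3

Clique number ω(G) = 3 (lower bound: χ ≥ ω).
The clique on [3, 6, 7] has size 3, forcing χ ≥ 3, and the coloring below uses 3 colors, so χ(G) = 3.
A valid 3-coloring: color 1: [1, 6]; color 2: [2, 3]; color 3: [7].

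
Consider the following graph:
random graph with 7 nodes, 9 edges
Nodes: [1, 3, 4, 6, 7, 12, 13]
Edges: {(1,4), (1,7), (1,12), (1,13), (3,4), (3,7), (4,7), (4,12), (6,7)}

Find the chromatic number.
Clique number ω(G) = 3 (lower bound: χ ≥ ω).
The clique on [1, 4, 12] has size 3, forcing χ ≥ 3, and the coloring below uses 3 colors, so χ(G) = 3.
A valid 3-coloring: color 1: [1, 3, 6]; color 2: [4, 13]; color 3: [7, 12].

χ(G) = 3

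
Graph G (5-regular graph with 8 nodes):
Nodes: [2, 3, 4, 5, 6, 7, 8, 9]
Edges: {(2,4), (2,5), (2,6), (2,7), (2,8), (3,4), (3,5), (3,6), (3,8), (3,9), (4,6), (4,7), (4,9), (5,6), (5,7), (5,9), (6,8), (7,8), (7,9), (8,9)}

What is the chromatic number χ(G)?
χ(G) = 4

Clique number ω(G) = 3 (lower bound: χ ≥ ω).
Odd cycle [3, 6, 2, 7, 9] needs 3 colors (χ ≥ 3).
Vertex 4 is adjacent to every vertex of [2, 3, 6, 7, 9], which already need 3 colors among themselves, so 4 needs a new color (χ ≥ 4).
The coloring below uses 4 colors, so χ(G) = 4.
A valid 4-coloring: color 1: [4, 5, 8]; color 2: [6, 7]; color 3: [2, 9]; color 4: [3].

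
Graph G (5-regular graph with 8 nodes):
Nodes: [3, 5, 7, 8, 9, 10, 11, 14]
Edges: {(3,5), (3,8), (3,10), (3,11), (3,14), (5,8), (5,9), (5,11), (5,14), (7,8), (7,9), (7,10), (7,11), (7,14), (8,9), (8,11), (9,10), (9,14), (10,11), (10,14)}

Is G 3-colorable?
The clique on vertices [7, 9, 10, 14] has size 4 > 3, so it alone needs 4 colors.

No, G is not 3-colorable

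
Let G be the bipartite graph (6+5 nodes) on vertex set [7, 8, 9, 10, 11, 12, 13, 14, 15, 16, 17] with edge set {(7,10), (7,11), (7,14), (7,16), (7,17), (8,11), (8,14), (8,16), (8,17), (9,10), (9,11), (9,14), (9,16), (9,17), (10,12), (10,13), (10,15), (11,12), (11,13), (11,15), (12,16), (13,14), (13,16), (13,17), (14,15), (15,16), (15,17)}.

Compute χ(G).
χ(G) = 2

Clique number ω(G) = 2 (lower bound: χ ≥ ω).
The graph is bipartite (no odd cycle), so 2 colors suffice: χ(G) = 2.
A valid 2-coloring: color 1: [10, 11, 14, 16, 17]; color 2: [7, 8, 9, 12, 13, 15].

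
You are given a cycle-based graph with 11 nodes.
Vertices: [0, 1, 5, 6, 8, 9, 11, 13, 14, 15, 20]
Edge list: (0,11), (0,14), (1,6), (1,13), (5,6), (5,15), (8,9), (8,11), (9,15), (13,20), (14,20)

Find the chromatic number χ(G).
Clique number ω(G) = 2 (lower bound: χ ≥ ω).
Odd cycle [11, 0, 14, 20, 13, 1, 6, 5, 15, 9, 8] needs 3 colors (χ ≥ 3).
The coloring below uses 3 colors, so χ(G) = 3.
A valid 3-coloring: color 1: [6, 9, 11, 13, 14]; color 2: [0, 1, 5, 8, 20]; color 3: [15].

χ(G) = 3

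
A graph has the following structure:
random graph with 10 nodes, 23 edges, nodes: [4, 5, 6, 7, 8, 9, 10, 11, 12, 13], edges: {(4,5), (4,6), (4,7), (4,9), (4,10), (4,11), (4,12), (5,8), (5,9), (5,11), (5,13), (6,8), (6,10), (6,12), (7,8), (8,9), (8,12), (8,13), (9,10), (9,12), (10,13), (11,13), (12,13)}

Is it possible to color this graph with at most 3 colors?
No, G is not 3-colorable

Odd cycle [11, 13, 8, 9, 4] needs 3 colors (χ ≥ 3).
Vertex 5 is adjacent to every vertex of [4, 8, 9, 11, 13], which already need 3 colors among themselves, so 5 needs a new color (χ ≥ 4).
Hence χ(G) ≥ 4 > 3, so no proper 3-coloring exists.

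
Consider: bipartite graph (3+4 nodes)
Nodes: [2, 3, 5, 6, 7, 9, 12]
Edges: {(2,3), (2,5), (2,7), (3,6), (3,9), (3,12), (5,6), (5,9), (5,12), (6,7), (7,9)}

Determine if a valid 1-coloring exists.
Edge (3,9) forces its endpoints to differ, so 1 color is not enough.

No, G is not 1-colorable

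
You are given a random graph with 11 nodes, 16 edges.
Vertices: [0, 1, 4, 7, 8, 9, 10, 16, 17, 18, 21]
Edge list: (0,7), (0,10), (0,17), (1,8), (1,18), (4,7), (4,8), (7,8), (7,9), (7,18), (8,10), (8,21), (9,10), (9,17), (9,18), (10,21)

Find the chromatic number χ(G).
Clique number ω(G) = 3 (lower bound: χ ≥ ω).
The clique on [7, 9, 18] has size 3, forcing χ ≥ 3, and the coloring below uses 3 colors, so χ(G) = 3.
A valid 3-coloring: color 1: [0, 8, 9, 16]; color 2: [1, 7, 10, 17]; color 3: [4, 18, 21].

χ(G) = 3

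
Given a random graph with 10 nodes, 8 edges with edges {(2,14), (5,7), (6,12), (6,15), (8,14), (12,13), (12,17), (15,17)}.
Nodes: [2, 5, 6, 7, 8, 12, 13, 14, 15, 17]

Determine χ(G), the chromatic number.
χ(G) = 2

Clique number ω(G) = 2 (lower bound: χ ≥ ω).
The graph is bipartite (no odd cycle), so 2 colors suffice: χ(G) = 2.
A valid 2-coloring: color 1: [7, 12, 14, 15]; color 2: [2, 5, 6, 8, 13, 17].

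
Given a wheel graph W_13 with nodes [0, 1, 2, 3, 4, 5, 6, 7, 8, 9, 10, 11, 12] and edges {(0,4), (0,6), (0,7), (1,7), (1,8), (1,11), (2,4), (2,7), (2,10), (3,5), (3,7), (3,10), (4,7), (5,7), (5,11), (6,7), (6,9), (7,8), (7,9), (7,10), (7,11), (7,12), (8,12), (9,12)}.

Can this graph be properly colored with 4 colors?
A valid 4-coloring: color 1: [7]; color 2: [0, 2, 3, 8, 9, 11]; color 3: [1, 4, 5, 6, 10, 12].
(χ(G) = 3 ≤ 4.)

Yes, G is 4-colorable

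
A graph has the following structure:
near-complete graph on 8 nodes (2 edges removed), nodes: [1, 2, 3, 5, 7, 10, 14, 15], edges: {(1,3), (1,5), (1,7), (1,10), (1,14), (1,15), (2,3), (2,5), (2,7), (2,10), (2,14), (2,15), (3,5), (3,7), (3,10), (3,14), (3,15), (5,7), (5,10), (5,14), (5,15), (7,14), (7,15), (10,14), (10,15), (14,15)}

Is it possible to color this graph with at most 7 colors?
Yes, G is 7-colorable

A valid 7-coloring: color 1: [5]; color 2: [3]; color 3: [14]; color 4: [15]; color 5: [7, 10]; color 6: [1, 2].
(χ(G) = 6 ≤ 7.)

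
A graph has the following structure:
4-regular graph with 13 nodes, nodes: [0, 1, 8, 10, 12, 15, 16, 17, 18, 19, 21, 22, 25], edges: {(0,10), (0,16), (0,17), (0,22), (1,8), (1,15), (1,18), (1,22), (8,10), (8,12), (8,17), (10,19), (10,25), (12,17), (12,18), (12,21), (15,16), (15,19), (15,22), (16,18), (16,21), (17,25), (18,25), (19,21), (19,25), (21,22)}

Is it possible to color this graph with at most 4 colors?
Yes, G is 4-colorable

A valid 4-coloring: color 1: [0, 8, 15, 21, 25]; color 2: [1, 12, 16, 19]; color 3: [10, 17, 18, 22].
(χ(G) = 3 ≤ 4.)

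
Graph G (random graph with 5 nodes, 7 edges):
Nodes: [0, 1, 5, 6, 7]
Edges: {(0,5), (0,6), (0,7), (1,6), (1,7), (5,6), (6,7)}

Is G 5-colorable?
A valid 5-coloring: color 1: [6]; color 2: [5, 7]; color 3: [0, 1].
(χ(G) = 3 ≤ 5.)

Yes, G is 5-colorable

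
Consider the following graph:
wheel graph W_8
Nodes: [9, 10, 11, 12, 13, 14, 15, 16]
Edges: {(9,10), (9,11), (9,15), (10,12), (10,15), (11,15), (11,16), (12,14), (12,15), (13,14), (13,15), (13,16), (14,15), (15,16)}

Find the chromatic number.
Clique number ω(G) = 3 (lower bound: χ ≥ ω).
Odd cycle [14, 12, 10, 9, 11, 16, 13] needs 3 colors (χ ≥ 3).
Vertex 15 is adjacent to every vertex of [9, 10, 11, 12, 13, 14, 16], which already need 3 colors among themselves, so 15 needs a new color (χ ≥ 4).
The coloring below uses 4 colors, so χ(G) = 4.
A valid 4-coloring: color 1: [15]; color 2: [10, 14, 16]; color 3: [9, 12, 13]; color 4: [11].

χ(G) = 4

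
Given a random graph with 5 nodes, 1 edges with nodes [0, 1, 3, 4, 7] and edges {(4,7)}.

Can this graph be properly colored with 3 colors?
Yes, G is 3-colorable

A valid 3-coloring: color 1: [0, 1, 3, 4]; color 2: [7].
(χ(G) = 2 ≤ 3.)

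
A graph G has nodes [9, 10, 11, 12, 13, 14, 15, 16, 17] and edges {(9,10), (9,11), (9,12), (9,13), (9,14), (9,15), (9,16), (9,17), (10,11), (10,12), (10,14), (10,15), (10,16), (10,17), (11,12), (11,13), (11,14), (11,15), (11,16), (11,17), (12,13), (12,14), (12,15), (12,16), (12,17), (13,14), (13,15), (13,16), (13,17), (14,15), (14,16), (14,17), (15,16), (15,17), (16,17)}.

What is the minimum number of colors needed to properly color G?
χ(G) = 8

Clique number ω(G) = 8 (lower bound: χ ≥ ω).
The clique on [9, 10, 11, 12, 14, 15, 16, 17] has size 8, forcing χ ≥ 8, and the coloring below uses 8 colors, so χ(G) = 8.
A valid 8-coloring: color 1: [14]; color 2: [12]; color 3: [11]; color 4: [15]; color 5: [17]; color 6: [16]; color 7: [9]; color 8: [10, 13].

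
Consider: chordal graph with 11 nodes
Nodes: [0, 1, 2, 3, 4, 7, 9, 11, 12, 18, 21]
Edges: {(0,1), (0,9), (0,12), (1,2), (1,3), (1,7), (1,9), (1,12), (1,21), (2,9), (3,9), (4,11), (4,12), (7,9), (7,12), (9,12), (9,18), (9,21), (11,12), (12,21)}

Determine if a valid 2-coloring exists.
The clique on vertices [0, 1, 9, 12] has size 4 > 2, so it alone needs 4 colors.

No, G is not 2-colorable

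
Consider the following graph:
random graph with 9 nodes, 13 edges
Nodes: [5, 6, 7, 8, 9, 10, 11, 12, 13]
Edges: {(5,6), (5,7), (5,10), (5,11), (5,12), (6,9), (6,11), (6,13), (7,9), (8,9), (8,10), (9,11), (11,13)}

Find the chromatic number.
Clique number ω(G) = 3 (lower bound: χ ≥ ω).
The clique on [6, 9, 11] has size 3, forcing χ ≥ 3, and the coloring below uses 3 colors, so χ(G) = 3.
A valid 3-coloring: color 1: [5, 9, 13]; color 2: [6, 7, 8, 12]; color 3: [10, 11].

χ(G) = 3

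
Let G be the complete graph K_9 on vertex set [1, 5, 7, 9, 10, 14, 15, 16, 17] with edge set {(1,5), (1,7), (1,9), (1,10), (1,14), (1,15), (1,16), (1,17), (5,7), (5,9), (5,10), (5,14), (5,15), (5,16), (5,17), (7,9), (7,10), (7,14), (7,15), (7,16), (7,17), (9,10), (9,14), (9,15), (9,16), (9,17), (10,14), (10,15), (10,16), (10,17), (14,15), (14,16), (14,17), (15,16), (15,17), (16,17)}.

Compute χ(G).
χ(G) = 9

Clique number ω(G) = 9 (lower bound: χ ≥ ω).
The clique on [1, 5, 7, 9, 10, 14, 15, 16, 17] has size 9, forcing χ ≥ 9, and the coloring below uses 9 colors, so χ(G) = 9.
A valid 9-coloring: color 1: [7]; color 2: [5]; color 3: [14]; color 4: [16]; color 5: [9]; color 6: [1]; color 7: [10]; color 8: [15]; color 9: [17].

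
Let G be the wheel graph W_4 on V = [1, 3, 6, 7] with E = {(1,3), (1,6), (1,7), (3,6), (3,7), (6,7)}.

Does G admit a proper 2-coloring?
The clique on vertices [1, 3, 6, 7] has size 4 > 2, so it alone needs 4 colors.

No, G is not 2-colorable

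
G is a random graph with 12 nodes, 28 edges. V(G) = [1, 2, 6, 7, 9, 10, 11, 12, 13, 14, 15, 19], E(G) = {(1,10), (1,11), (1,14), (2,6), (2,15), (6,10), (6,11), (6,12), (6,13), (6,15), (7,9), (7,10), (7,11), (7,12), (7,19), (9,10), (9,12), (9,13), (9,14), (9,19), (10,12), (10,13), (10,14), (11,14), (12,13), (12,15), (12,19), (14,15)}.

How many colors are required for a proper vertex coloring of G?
Clique number ω(G) = 4 (lower bound: χ ≥ ω).
The clique on [6, 10, 12, 13] has size 4, forcing χ ≥ 4, and the coloring below uses 4 colors, so χ(G) = 4.
A valid 4-coloring: color 1: [2, 12, 14]; color 2: [10, 11, 15, 19]; color 3: [1, 6, 9]; color 4: [7, 13].

χ(G) = 4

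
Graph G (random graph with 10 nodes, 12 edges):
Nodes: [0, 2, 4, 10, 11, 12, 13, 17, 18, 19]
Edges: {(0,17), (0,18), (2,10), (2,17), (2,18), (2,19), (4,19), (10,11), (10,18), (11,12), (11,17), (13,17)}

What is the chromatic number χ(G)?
Clique number ω(G) = 3 (lower bound: χ ≥ ω).
The clique on [2, 10, 18] has size 3, forcing χ ≥ 3, and the coloring below uses 3 colors, so χ(G) = 3.
A valid 3-coloring: color 1: [0, 2, 4, 11, 13]; color 2: [10, 12, 17, 19]; color 3: [18].

χ(G) = 3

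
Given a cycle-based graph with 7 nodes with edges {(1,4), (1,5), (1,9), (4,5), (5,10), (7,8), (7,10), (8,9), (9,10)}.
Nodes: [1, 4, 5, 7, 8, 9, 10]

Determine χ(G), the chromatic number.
χ(G) = 3

Clique number ω(G) = 3 (lower bound: χ ≥ ω).
The clique on [1, 4, 5] has size 3, forcing χ ≥ 3, and the coloring below uses 3 colors, so χ(G) = 3.
A valid 3-coloring: color 1: [5, 7, 9]; color 2: [4, 8, 10]; color 3: [1].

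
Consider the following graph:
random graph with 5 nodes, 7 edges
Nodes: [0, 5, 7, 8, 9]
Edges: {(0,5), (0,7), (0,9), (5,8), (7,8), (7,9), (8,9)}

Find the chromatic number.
Clique number ω(G) = 3 (lower bound: χ ≥ ω).
The clique on [0, 7, 9] has size 3, forcing χ ≥ 3, and the coloring below uses 3 colors, so χ(G) = 3.
A valid 3-coloring: color 1: [5, 9]; color 2: [0, 8]; color 3: [7].

χ(G) = 3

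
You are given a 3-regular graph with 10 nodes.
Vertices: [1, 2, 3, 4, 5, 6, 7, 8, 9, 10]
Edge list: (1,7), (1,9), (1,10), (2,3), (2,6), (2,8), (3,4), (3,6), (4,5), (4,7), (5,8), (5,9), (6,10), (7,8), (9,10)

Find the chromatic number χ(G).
Clique number ω(G) = 3 (lower bound: χ ≥ ω).
The clique on [1, 9, 10] has size 3, forcing χ ≥ 3, and the coloring below uses 3 colors, so χ(G) = 3.
A valid 3-coloring: color 1: [3, 5, 7, 10]; color 2: [4, 6, 8, 9]; color 3: [1, 2].

χ(G) = 3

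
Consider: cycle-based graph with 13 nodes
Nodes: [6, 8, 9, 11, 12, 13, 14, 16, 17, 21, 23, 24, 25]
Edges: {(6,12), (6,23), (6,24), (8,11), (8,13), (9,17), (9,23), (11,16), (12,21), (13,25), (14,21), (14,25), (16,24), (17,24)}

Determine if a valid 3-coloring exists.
A valid 3-coloring: color 1: [9, 11, 12, 13, 14, 24]; color 2: [6, 8, 16, 17, 21, 25]; color 3: [23].
(χ(G) = 3 ≤ 3.)

Yes, G is 3-colorable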